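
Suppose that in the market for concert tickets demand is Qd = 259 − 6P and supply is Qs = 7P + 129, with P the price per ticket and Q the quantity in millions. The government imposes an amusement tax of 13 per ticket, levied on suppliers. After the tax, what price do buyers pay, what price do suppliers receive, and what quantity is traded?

Before the tax: set 259 − 6P = 7P + 129 → P* = 10, Q* = 199.
With the tax collected from suppliers, supply shifts: Qs = 7(P − 13) + 129.
New equilibrium: buyers pay 17, suppliers receive 4, Q = 157. (Wedge: Pb − Ps = 13.)
The less price-elastic side of the market bears the larger share of a per-unit tax.

Buyers pay 17; suppliers receive 4; quantity = 157.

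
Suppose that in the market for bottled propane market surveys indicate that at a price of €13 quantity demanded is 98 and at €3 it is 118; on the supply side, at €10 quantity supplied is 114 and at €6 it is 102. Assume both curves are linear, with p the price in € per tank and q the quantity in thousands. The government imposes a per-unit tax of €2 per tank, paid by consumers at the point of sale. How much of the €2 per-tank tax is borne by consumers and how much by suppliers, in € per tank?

Consumers bear €1.2 per tank; suppliers bear €0.8 per tank.

Demand slope: (118 − 98)/(3 − 13) = -2, so qd = 124 − 2p.
Supply slope: (102 − 114)/(6 − 10) = 3, so qs = 3p + 84.
Before the tax: set 124 − 2p = 3p + 84 → p* = €8, q* = 108.
With the tax collected from consumers, demand (in seller-price terms) shifts: qd = 124 − 2(p + 2).
Solving gives q = 105.6 with consumers paying €9.2 and suppliers receiving €7.2 (the €2 wedge).
Burden on consumers: €1.2; on suppliers: €0.8. (They sum to €2.)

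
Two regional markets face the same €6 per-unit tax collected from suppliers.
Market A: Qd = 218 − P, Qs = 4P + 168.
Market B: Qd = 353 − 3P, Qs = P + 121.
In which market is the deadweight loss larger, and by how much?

Market A, by €0.9.

Market A: pre-tax P* = €10, Q* = 208; post-tax Q = 203.2; deadweight loss = €14.4.
Market B: pre-tax P* = €58, Q* = 179; post-tax Q = 174.5; deadweight loss = €13.5.
Difference: €14.4 vs €13.5 → market A is larger by €0.9.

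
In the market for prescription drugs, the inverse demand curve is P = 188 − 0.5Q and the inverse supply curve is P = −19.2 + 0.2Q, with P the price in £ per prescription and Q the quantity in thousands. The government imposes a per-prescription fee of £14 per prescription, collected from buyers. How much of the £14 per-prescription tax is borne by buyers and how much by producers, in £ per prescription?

Rewrite in direct form: Qd = 376 − 2P and Qs = 5P + 96.
Before the tax: set 376 − 2P = 5P + 96 → P* = £40, Q* = 296.
With the tax collected from buyers, demand (in seller-price terms) shifts: Qd = 376 − 2(P + 14).
Solving gives Q = 276 with buyers paying £50 and producers receiving £36 (the £14 wedge).
Burden on buyers: £10; on producers: £4. (They sum to £14.)
The less price-elastic side of the market bears the larger share of a per-unit tax.

Buyers bear £10 per prescription; producers bear £4 per prescription.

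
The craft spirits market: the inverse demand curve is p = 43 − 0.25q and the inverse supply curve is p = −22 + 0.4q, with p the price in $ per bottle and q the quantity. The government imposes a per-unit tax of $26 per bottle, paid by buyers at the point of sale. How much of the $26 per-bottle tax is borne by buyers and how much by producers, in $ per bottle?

Rewrite in direct form: qd = 172 − 4p and qs = 2.5p + 55.
Without the tax, 172 − 4p = 2.5p + 55 gives 6.5p = 117, so p* = $18 and q* = 100.
With the tax collected from buyers, demand (in seller-price terms) shifts: qd = 172 − 4(p + 26).
New equilibrium: buyers pay $28, producers receive $2, q = 60. (Wedge: pb − ps = 26.)
Burden on buyers: $10; on producers: $16. (They sum to $26.)
The less price-elastic side of the market bears the larger share of a per-unit tax.

Buyers bear $10 per bottle; producers bear $16 per bottle.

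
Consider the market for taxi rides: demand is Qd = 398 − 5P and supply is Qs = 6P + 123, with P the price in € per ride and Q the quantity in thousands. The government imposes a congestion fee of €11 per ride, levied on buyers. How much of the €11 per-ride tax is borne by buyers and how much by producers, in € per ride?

Before the tax: set 398 − 5P = 6P + 123 → P* = €25, Q* = 273.
With the tax collected from buyers, demand (in seller-price terms) shifts: Qd = 398 − 5(P + 11).
Solving gives Q = 243 with buyers paying €31 and producers receiving €20 (the €11 wedge).
Burden on buyers: €6; on producers: €5. (They sum to €11.)
The less price-elastic side of the market bears the larger share of a per-unit tax.

Buyers bear €6 per ride; producers bear €5 per ride.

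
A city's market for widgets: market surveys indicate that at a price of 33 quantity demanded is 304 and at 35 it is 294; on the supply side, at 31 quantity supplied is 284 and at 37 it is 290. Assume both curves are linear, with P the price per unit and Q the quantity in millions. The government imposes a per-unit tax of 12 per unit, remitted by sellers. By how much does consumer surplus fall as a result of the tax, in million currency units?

Demand slope: (294 − 304)/(35 − 33) = -5, so Qd = 469 − 5P.
Supply slope: (290 − 284)/(37 − 31) = 1, so Qs = P + 253.
Without the tax, 469 − 5P = P + 253 gives 6P = 216, so P* = 36 and Q* = 289.
With the tax collected from sellers, supply shifts: Qs = (P − 12) + 253.
New equilibrium: buyers pay 38, sellers receive 26, Q = 279. (Wedge: Pb − Ps = 12.)
ΔCS is the trapezoid between Q = 279 and Q = 289 of height 2: ½ · (289 + 279) · 2 = 568.

Consumer surplus falls by 568 million.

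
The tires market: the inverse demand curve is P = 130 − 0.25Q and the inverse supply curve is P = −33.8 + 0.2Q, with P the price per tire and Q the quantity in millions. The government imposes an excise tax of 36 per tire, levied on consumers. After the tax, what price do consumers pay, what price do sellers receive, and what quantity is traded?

Consumers pay 59; sellers receive 23; quantity = 284.

Inverting to Q(P) form: Qd = 520 − 4P; Qs = 5P + 169.
Before the tax: set 520 − 4P = 5P + 169 → P* = 39, Q* = 364.
With the tax collected from consumers, demand (in seller-price terms) shifts: Qd = 520 − 4(P + 36).
Solving gives Q = 284 with consumers paying 59 and sellers receiving 23 (the 36 wedge).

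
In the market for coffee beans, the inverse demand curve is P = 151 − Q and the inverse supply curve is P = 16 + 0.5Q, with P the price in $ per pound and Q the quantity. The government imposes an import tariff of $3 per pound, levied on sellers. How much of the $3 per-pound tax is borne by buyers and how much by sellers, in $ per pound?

Inverting to Q(P) form: Qd = 151 − P; Qs = 2P − 32.
Without the tax, 151 − P = 2P − 32 gives 3P = 183, so P* = $61 and Q* = 90.
With the tax collected from sellers, supply shifts: Qs = 2(P − 3) − 32.
New equilibrium: buyers pay $63, sellers receive $60, Q = 88. (Wedge: Pb − Ps = 3.)
Burden on buyers: $2; on sellers: $1. (They sum to $3.)
The less price-elastic side of the market bears the larger share of a per-unit tax.

Buyers bear $2 per pound; sellers bear $1 per pound.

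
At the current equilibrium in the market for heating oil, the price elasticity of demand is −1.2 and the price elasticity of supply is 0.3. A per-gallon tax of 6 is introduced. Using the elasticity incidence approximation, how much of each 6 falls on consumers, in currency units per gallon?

Incidence ratio: consumers' share ≈ εs / (εs + |εd|) = 0.3 / (0.3 + 1.2) = 0.2.
So consumers bear ≈ 0.2 × 6 = 1.2; suppliers bear 4.8.

Consumers bear ≈ 1.2 per gallon.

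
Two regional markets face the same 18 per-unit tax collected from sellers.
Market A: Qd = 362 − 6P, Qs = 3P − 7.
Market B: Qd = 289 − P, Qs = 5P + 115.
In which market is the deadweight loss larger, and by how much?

Market A, by 189.

Market A: pre-tax P* = 41, Q* = 116; post-tax Q = 80; deadweight loss = 324.
Market B: pre-tax P* = 29, Q* = 260; post-tax Q = 245; deadweight loss = 135.
Difference: 324 vs 135 → market A is larger by 189.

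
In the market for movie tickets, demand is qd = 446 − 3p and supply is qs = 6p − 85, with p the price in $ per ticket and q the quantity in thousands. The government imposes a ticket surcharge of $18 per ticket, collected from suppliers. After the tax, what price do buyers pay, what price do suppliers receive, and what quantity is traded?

Buyers pay $71; suppliers receive $53; quantity = 233.

Before the tax: set 446 − 3p = 6p − 85 → p* = $59, q* = 269.
With the tax collected from suppliers, supply shifts: qs = 6(p − 18) − 85.
New equilibrium: buyers pay $71, suppliers receive $53, q = 233. (Wedge: pb − ps = 18.)
The less price-elastic side of the market bears the larger share of a per-unit tax.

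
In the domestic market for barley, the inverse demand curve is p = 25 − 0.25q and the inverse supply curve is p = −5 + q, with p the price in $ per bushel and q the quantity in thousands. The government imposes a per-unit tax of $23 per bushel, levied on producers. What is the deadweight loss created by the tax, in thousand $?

Inverting to q(p) form: qd = 100 − 4p; qs = p + 5.
Without the tax, 100 − 4p = p + 5 gives 5p = 95, so p* = $19 and q* = 24.
With the tax collected from producers, supply shifts: qs = (p − 23) + 5.
New equilibrium: consumers pay $23.6, producers receive $0.6, q = 5.6. (Wedge: pb − ps = 23.)
Quantity falls by |ΔQ| = |24 − 5.6| = 18.4.
DWL = ½ · t · |ΔQ| = ½ · 23 · 18.4 = $211.6.

Deadweight loss = $211.6 thousand.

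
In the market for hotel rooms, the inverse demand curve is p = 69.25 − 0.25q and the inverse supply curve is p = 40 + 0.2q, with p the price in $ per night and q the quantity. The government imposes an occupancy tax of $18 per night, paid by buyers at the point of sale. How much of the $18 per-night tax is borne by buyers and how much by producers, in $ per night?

Buyers bear $10 per night; producers bear $8 per night.

Inverting to q(p) form: qd = 277 − 4p; qs = 5p − 200.
Before the tax: set 277 − 4p = 5p − 200 → p* = $53, q* = 65.
With the tax collected from buyers, demand (in seller-price terms) shifts: qd = 277 − 4(p + 18).
Solving gives q = 25 with buyers paying $63 and producers receiving $45 (the $18 wedge).
Burden on buyers: $10; on producers: $8. (They sum to $18.)
The less price-elastic side of the market bears the larger share of a per-unit tax.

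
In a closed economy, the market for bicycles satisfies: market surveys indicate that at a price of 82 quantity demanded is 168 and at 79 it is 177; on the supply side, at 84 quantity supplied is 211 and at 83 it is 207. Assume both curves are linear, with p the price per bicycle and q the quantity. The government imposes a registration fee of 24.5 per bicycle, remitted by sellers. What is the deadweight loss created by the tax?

Demand slope: (177 − 168)/(79 − 82) = -3, so qd = 414 − 3p.
Supply slope: (207 − 211)/(83 − 84) = 4, so qs = 4p − 125.
Without the tax, 414 − 3p = 4p − 125 gives 7p = 539, so p* = 77 and q* = 183.
With the tax collected from sellers, supply shifts: qs = 4(p − 24.5) − 125.
Solving gives q = 141 with buyers paying 91 and sellers receiving 66.5 (the 24.5 wedge).
Quantity falls by |ΔQ| = |183 − 141| = 42.
DWL = ½ · t · |ΔQ| = ½ · 24.5 · 42 = 514.5.

Deadweight loss = 514.5.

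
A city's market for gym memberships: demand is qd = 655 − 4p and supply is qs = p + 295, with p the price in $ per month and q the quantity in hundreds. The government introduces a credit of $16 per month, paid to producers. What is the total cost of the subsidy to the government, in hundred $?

Before the subsidy: set 655 − 4p = p + 295 → p* = $72, q* = 367.
With a per-unit subsidy paid to producers, each receives p + 16 per unit sold, so supply becomes qs = (p + 16) + 295.
New equilibrium: consumers pay $68.8, producers receive $84.8, q = 379.8. (Wedge: pb − ps = −16.)
Outlay = t · Q = 16 · 379.8 = $6076.8.

Government outlay = $6076.8 hundred.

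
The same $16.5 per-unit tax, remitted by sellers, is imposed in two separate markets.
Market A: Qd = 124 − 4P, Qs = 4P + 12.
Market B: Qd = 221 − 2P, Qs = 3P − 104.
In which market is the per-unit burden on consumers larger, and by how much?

Market B, by $1.65.

Market A: pre-tax P* = $14, Q* = 68; post-tax Q = 35; per-unit burden on consumers = $8.25.
Market B: pre-tax P* = $65, Q* = 91; post-tax Q = 71.2; per-unit burden on consumers = $9.9.
Difference: $8.25 vs $9.9 → market B is larger by $1.65.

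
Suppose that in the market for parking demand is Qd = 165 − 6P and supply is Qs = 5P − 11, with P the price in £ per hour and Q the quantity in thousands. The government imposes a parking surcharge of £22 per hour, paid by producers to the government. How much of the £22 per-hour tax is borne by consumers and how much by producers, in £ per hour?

Before the tax: set 165 − 6P = 5P − 11 → P* = £16, Q* = 69.
With the tax collected from producers, supply shifts: Qs = 5(P − 22) − 11.
New equilibrium: consumers pay £26, producers receive £4, Q = 9. (Wedge: Pb − Ps = 22.)
Burden on consumers: £10; on producers: £12. (They sum to £22.)
The less price-elastic side of the market bears the larger share of a per-unit tax.

Consumers bear £10 per hour; producers bear £12 per hour.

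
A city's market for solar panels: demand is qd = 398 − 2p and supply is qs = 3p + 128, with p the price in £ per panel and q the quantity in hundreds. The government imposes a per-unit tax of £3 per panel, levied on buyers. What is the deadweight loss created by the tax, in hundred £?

Before the tax: set 398 − 2p = 3p + 128 → p* = £54, q* = 290.
With the tax collected from buyers, demand (in seller-price terms) shifts: qd = 398 − 2(p + 3).
Solving gives q = 286.4 with buyers paying £55.8 and sellers receiving £52.8 (the £3 wedge).
Quantity falls by |ΔQ| = |290 − 286.4| = 3.6.
DWL = ½ · t · |ΔQ| = ½ · 3 · 3.6 = £5.4.

Deadweight loss = £5.4 hundred.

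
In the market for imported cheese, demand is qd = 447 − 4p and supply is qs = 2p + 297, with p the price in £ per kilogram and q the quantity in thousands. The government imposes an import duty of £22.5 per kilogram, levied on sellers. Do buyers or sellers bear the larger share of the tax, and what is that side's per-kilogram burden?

Before the tax: set 447 − 4p = 2p + 297 → p* = £25, q* = 347.
With the tax collected from sellers, supply shifts: qs = 2(p − 22.5) + 297.
Solving gives q = 317 with buyers paying £32.5 and sellers receiving £10 (the £22.5 wedge).
Per-kilogram burden: buyers £7.5, sellers £15.
Sellers take the larger share because supply is less price-elastic here (demand slope 4 vs supply slope 2).
The less price-elastic side of the market bears the larger share of a per-unit tax.

Sellers bear the larger share: £15 per kilogram.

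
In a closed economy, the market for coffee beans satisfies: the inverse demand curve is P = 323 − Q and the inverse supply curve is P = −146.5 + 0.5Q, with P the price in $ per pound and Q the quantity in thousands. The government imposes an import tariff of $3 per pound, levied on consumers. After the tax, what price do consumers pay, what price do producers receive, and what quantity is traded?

Rewrite in direct form: Qd = 323 − P and Qs = 2P + 293.
Without the tax, 323 − P = 2P + 293 gives 3P = 30, so P* = $10 and Q* = 313.
With the tax collected from consumers, demand (in seller-price terms) shifts: Qd = 323 − (P + 3).
New equilibrium: consumers pay $12, producers receive $9, Q = 311. (Wedge: Pb − Ps = 3.)
The less price-elastic side of the market bears the larger share of a per-unit tax.

Consumers pay $12; producers receive $9; quantity = 311.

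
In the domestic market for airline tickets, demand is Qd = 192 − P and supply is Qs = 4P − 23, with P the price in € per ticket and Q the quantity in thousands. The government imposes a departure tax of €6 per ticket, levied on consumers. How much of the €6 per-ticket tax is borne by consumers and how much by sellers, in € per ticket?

Before the tax: set 192 − P = 4P − 23 → P* = €43, Q* = 149.
With the tax collected from consumers, demand (in seller-price terms) shifts: Qd = 192 − (P + 6).
Solving gives Q = 144.2 with consumers paying €47.8 and sellers receiving €41.8 (the €6 wedge).
Burden on consumers: €4.8; on sellers: €1.2. (They sum to €6.)
The less price-elastic side of the market bears the larger share of a per-unit tax.

Consumers bear €4.8 per ticket; sellers bear €1.2 per ticket.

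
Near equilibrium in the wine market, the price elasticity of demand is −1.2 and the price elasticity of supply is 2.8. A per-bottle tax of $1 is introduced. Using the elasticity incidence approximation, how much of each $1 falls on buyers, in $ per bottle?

Buyers bear ≈ $0.7 per bottle.

Incidence ratio: buyers' share ≈ εs / (εs + |εd|) = 2.8 / (2.8 + 1.2) = 0.7.
So buyers bear ≈ 0.7 × $1 = $0.7; sellers bear $0.3.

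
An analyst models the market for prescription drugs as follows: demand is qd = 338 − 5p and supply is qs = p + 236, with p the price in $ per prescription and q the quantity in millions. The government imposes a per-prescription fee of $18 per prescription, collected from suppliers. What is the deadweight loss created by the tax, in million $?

Deadweight loss = $135 million.

Without the tax, 338 − 5p = p + 236 gives 6p = 102, so p* = $17 and q* = 253.
With the tax collected from suppliers, supply shifts: qs = (p − 18) + 236.
Solving gives q = 238 with buyers paying $20 and suppliers receiving $2 (the $18 wedge).
Quantity falls by |ΔQ| = |253 − 238| = 15.
DWL = ½ · t · |ΔQ| = ½ · 18 · 15 = $135.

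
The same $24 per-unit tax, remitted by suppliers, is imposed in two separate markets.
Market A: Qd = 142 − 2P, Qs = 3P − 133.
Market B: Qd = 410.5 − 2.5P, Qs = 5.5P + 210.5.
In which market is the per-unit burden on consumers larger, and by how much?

Market A: pre-tax P* = $55, Q* = 32; post-tax Q = 3.2; per-unit burden on consumers = $14.4.
Market B: pre-tax P* = $25, Q* = 348; post-tax Q = 306.75; per-unit burden on consumers = $16.5.
Difference: $14.4 vs $16.5 → market B is larger by $2.1.

Market B, by $2.1.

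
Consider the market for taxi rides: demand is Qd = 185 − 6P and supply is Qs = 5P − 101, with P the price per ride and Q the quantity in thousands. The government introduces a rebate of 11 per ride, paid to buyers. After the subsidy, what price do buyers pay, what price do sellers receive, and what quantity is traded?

Without the subsidy, 185 − 6P = 5P − 101 gives 11P = 286, so P* = 26 and Q* = 29.
With a per-unit subsidy paid to buyers, each effectively pays P − 11, so demand becomes Qd = 185 − 6(P − 11).
Solving gives Q = 59 with buyers paying 21 and sellers receiving 32 (the 11 wedge).

Buyers pay 21; sellers receive 32; quantity = 59.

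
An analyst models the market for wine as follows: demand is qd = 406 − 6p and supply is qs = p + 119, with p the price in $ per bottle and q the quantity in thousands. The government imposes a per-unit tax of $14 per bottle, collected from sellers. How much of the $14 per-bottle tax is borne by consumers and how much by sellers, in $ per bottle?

Before the tax: set 406 − 6p = p + 119 → p* = $41, q* = 160.
With the tax collected from sellers, supply shifts: qs = (p − 14) + 119.
Solving gives q = 148 with consumers paying $43 and sellers receiving $29 (the $14 wedge).
Burden on consumers: $2; on sellers: $12. (They sum to $14.)

Consumers bear $2 per bottle; sellers bear $12 per bottle.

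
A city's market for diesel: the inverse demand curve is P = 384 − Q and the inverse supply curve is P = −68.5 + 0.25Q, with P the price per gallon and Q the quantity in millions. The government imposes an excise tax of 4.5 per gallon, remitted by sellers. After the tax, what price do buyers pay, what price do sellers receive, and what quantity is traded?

Buyers pay 25.6; sellers receive 21.1; quantity = 358.4.

Inverting to Q(P) form: Qd = 384 − P; Qs = 4P + 274.
Without the tax, 384 − P = 4P + 274 gives 5P = 110, so P* = 22 and Q* = 362.
With the tax collected from sellers, supply shifts: Qs = 4(P − 4.5) + 274.
New equilibrium: buyers pay 25.6, sellers receive 21.1, Q = 358.4. (Wedge: Pb − Ps = 4.5.)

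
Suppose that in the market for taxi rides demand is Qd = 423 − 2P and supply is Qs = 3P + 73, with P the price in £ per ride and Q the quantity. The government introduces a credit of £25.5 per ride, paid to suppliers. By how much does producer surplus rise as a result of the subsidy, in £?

Producer surplus rises by £3042.66.

Before the subsidy: set 423 − 2P = 3P + 73 → P* = £70, Q* = 283.
With a per-unit subsidy paid to suppliers, each receives P + 25.5 per unit sold, so supply becomes Qs = 3(P + 25.5) + 73.
New equilibrium: consumers pay £54.7, suppliers receive £80.2, Q = 313.6. (Wedge: Pb − Ps = −25.5.)
ΔPS is the trapezoid between Q = 313.6 and Q = 283 of height £10.2: ½ · (283 + 313.6) · 10.2 = £3042.66.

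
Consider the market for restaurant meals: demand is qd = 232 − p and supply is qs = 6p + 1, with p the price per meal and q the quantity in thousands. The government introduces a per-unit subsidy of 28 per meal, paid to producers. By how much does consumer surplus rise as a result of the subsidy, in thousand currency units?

Consumer surplus rises by 5064 thousand.

Before the subsidy: set 232 − p = 6p + 1 → p* = 33, q* = 199.
With a per-unit subsidy paid to producers, each receives p + 28 per unit sold, so supply becomes qs = 6(p + 28) + 1.
New equilibrium: buyers pay 9, producers receive 37, q = 223. (Wedge: pb − ps = −28.)
ΔCS is the trapezoid between Q = 223 and Q = 199 of height 24: ½ · (199 + 223) · 24 = 5064.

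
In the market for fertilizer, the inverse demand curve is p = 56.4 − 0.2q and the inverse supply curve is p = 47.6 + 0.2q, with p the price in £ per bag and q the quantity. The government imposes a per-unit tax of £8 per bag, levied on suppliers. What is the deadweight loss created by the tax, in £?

Deadweight loss = £80.

Rewrite in direct form: qd = 282 − 5p and qs = 5p − 238.
Without the tax, 282 − 5p = 5p − 238 gives 10p = 520, so p* = £52 and q* = 22.
With the tax collected from suppliers, supply shifts: qs = 5(p − 8) − 238.
Solving gives q = 2 with consumers paying £56 and suppliers receiving £48 (the £8 wedge).
Quantity falls by |ΔQ| = |22 − 2| = 20.
DWL = ½ · t · |ΔQ| = ½ · 8 · 20 = £80.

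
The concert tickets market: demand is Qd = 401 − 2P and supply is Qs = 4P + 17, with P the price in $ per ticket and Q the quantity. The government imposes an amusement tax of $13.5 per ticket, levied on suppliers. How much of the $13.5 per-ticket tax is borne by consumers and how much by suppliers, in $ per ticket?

Before the tax: set 401 − 2P = 4P + 17 → P* = $64, Q* = 273.
With the tax collected from suppliers, supply shifts: Qs = 4(P − 13.5) + 17.
Solving gives Q = 255 with consumers paying $73 and suppliers receiving $59.5 (the $13.5 wedge).
Burden on consumers: $9; on suppliers: $4.5. (They sum to $13.5.)
The less price-elastic side of the market bears the larger share of a per-unit tax.

Consumers bear $9 per ticket; suppliers bear $4.5 per ticket.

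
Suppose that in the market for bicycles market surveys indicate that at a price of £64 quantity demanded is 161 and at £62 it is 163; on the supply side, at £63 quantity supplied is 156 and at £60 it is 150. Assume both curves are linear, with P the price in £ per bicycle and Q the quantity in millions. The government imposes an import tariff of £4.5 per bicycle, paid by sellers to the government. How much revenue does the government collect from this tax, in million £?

Tax revenue = £706.5 million.

Demand slope: (163 − 161)/(62 − 64) = -1, so Qd = 225 − P.
Supply slope: (150 − 156)/(60 − 63) = 2, so Qs = 2P + 30.
Without the tax, 225 − P = 2P + 30 gives 3P = 195, so P* = £65 and Q* = 160.
With the tax collected from sellers, supply shifts: Qs = 2(P − 4.5) + 30.
Solving gives Q = 157 with consumers paying £68 and sellers receiving £63.5 (the £4.5 wedge).
Revenue = t · Q = 4.5 · 157 = £706.5.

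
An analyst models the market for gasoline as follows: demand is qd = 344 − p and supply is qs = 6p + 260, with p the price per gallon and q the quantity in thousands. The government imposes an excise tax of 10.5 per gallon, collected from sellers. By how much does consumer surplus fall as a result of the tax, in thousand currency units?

Without the tax, 344 − p = 6p + 260 gives 7p = 84, so p* = 12 and q* = 332.
With the tax collected from sellers, supply shifts: qs = 6(p − 10.5) + 260.
New equilibrium: consumers pay 21, sellers receive 10.5, q = 323. (Wedge: pb − ps = 10.5.)
ΔCS is the trapezoid between Q = 323 and Q = 332 of height 9: ½ · (332 + 323) · 9 = 2947.5.

Consumer surplus falls by 2947.5 thousand.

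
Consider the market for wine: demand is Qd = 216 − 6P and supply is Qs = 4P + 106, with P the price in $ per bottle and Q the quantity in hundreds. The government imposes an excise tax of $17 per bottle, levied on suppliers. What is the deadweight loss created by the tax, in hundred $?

Before the tax: set 216 − 6P = 4P + 106 → P* = $11, Q* = 150.
With the tax collected from suppliers, supply shifts: Qs = 4(P − 17) + 106.
Solving gives Q = 109.2 with buyers paying $17.8 and suppliers receiving $0.8 (the $17 wedge).
Quantity falls by |ΔQ| = |150 − 109.2| = 40.8.
DWL = ½ · t · |ΔQ| = ½ · 17 · 40.8 = $346.8.

Deadweight loss = $346.8 hundred.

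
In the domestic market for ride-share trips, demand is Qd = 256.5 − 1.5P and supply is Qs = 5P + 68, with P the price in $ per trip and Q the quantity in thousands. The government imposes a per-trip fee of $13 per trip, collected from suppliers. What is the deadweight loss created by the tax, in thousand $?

Deadweight loss = $97.5 thousand.

Before the tax: set 256.5 − 1.5P = 5P + 68 → P* = $29, Q* = 213.
With the tax collected from suppliers, supply shifts: Qs = 5(P − 13) + 68.
New equilibrium: buyers pay $39, suppliers receive $26, Q = 198. (Wedge: Pb − Ps = 13.)
Quantity falls by |ΔQ| = |213 − 198| = 15.
DWL = ½ · t · |ΔQ| = ½ · 13 · 15 = $97.5.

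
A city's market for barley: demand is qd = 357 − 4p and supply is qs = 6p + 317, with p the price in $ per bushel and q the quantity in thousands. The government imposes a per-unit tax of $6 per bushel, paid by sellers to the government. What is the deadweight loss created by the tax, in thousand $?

Without the tax, 357 − 4p = 6p + 317 gives 10p = 40, so p* = $4 and q* = 341.
With the tax collected from sellers, supply shifts: qs = 6(p − 6) + 317.
New equilibrium: consumers pay $7.6, sellers receive $1.6, q = 326.6. (Wedge: pb − ps = 6.)
Quantity falls by |ΔQ| = |341 − 326.6| = 14.4.
DWL = ½ · t · |ΔQ| = ½ · 6 · 14.4 = $43.2.

Deadweight loss = $43.2 thousand.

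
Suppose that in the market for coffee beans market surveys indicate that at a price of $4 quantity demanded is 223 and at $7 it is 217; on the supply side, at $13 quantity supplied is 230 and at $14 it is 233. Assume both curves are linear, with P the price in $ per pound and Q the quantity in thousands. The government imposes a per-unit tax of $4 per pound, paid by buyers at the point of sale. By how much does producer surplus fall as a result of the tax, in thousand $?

Demand slope: (217 − 223)/(7 − 4) = -2, so Qd = 231 − 2P.
Supply slope: (233 − 230)/(14 − 13) = 3, so Qs = 3P + 191.
Before the tax: set 231 − 2P = 3P + 191 → P* = $8, Q* = 215.
With the tax collected from buyers, demand (in seller-price terms) shifts: Qd = 231 − 2(P + 4).
New equilibrium: buyers pay $10.4, suppliers receive $6.4, Q = 210.2. (Wedge: Pb − Ps = 4.)
ΔPS is the trapezoid between Q = 210.2 and Q = 215 of height $1.6: ½ · (215 + 210.2) · 1.6 = $340.16.

Producer surplus falls by $340.16 thousand.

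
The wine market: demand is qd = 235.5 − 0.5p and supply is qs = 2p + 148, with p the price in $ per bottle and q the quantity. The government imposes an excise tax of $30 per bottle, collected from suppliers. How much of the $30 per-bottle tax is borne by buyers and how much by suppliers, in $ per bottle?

Without the tax, 235.5 − 0.5p = 2p + 148 gives 2.5p = 87.5, so p* = $35 and q* = 218.
With the tax collected from suppliers, supply shifts: qs = 2(p − 30) + 148.
New equilibrium: buyers pay $59, suppliers receive $29, q = 206. (Wedge: pb − ps = 30.)
Burden on buyers: $24; on suppliers: $6. (They sum to $30.)

Buyers bear $24 per bottle; suppliers bear $6 per bottle.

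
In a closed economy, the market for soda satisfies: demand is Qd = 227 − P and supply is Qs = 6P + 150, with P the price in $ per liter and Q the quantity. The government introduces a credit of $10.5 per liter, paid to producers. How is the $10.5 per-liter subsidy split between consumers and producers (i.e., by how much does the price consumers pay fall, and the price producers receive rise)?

Consumers gain $9 per liter; producers gain $1.5 per liter.

Without the subsidy, 227 − P = 6P + 150 gives 7P = 77, so P* = $11 and Q* = 216.
With a per-unit subsidy paid to producers, each receives P + 10.5 per unit sold, so supply becomes Qs = 6(P + 10.5) + 150.
New equilibrium: consumers pay $2, producers receive $12.5, Q = 225. (Wedge: Pb − Ps = −10.5.)
Gain to consumers: $9; to producers: $1.5. (They sum to $10.5.)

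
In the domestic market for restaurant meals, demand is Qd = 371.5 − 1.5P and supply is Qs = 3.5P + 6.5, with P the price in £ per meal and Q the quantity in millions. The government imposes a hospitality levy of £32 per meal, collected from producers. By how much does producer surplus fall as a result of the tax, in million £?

Without the tax, 371.5 − 1.5P = 3.5P + 6.5 gives 5P = 365, so P* = £73 and Q* = 262.
With the tax collected from producers, supply shifts: Qs = 3.5(P − 32) + 6.5.
New equilibrium: consumers pay £95.4, producers receive £63.4, Q = 228.4. (Wedge: Pb − Ps = 32.)
ΔPS is the trapezoid between Q = 228.4 and Q = 262 of height £9.6: ½ · (262 + 228.4) · 9.6 = £2353.92.

Producer surplus falls by £2353.92 million.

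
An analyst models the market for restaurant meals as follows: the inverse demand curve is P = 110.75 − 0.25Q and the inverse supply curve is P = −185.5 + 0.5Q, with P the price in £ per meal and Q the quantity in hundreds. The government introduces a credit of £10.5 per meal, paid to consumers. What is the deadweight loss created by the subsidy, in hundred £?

Rewrite in direct form: Qd = 443 − 4P and Qs = 2P + 371.
Without the subsidy, 443 − 4P = 2P + 371 gives 6P = 72, so P* = £12 and Q* = 395.
With a per-unit subsidy paid to consumers, each effectively pays P − 10.5, so demand becomes Qd = 443 − 4(P − 10.5).
Solving gives Q = 409 with consumers paying £8.5 and producers receiving £19 (the £10.5 wedge).
Quantity rises by |ΔQ| = |395 − 409| = 14.
DWL = ½ · t · |ΔQ| = ½ · 10.5 · 14 = £73.5.

Deadweight loss = £73.5 hundred.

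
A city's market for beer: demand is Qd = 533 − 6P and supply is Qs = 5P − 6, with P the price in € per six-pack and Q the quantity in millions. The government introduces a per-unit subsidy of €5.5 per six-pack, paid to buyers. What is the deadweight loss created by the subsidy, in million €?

Deadweight loss = €41.25 million.

Without the subsidy, 533 − 6P = 5P − 6 gives 11P = 539, so P* = €49 and Q* = 239.
With a per-unit subsidy paid to buyers, each effectively pays P − 5.5, so demand becomes Qd = 533 − 6(P − 5.5).
New equilibrium: buyers pay €46.5, sellers receive €52, Q = 254. (Wedge: Pb − Ps = −5.5.)
Quantity rises by |ΔQ| = |239 − 254| = 15.
DWL = ½ · t · |ΔQ| = ½ · 5.5 · 15 = €41.25.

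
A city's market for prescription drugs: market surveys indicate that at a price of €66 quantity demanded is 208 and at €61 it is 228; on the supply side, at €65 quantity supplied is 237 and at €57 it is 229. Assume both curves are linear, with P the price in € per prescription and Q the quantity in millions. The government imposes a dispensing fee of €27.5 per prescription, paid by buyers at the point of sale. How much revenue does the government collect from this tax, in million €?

Demand slope: (228 − 208)/(61 − 66) = -4, so Qd = 472 − 4P.
Supply slope: (229 − 237)/(57 − 65) = 1, so Qs = P + 172.
Before the tax: set 472 − 4P = P + 172 → P* = €60, Q* = 232.
With the tax collected from buyers, demand (in seller-price terms) shifts: Qd = 472 − 4(P + 27.5).
Solving gives Q = 210 with buyers paying €65.5 and sellers receiving €38 (the €27.5 wedge).
Revenue = t · Q = 27.5 · 210 = €5775.

Tax revenue = €5775 million.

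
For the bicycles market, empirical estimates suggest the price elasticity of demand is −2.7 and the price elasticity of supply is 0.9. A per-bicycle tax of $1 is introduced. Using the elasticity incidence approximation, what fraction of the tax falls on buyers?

Buyers' share ≈ 0.25.

Incidence ratio: buyers' share ≈ εs / (εs + |εd|) = 0.9 / (0.9 + 2.7) = 0.25.
Supply is the less elastic side, so buyers bear the smaller share.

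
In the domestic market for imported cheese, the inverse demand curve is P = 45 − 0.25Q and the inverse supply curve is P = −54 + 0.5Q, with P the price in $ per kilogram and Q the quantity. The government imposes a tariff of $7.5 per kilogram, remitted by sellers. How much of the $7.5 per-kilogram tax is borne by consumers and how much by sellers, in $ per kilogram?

Consumers bear $2.5 per kilogram; sellers bear $5 per kilogram.

Rewrite in direct form: Qd = 180 − 4P and Qs = 2P + 108.
Before the tax: set 180 − 4P = 2P + 108 → P* = $12, Q* = 132.
With the tax collected from sellers, supply shifts: Qs = 2(P − 7.5) + 108.
Solving gives Q = 122 with consumers paying $14.5 and sellers receiving $7 (the $7.5 wedge).
Burden on consumers: $2.5; on sellers: $5. (They sum to $7.5.)
The less price-elastic side of the market bears the larger share of a per-unit tax.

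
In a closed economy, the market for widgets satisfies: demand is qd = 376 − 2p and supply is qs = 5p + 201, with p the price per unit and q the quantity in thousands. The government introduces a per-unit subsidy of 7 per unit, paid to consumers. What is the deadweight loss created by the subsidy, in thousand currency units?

Before the subsidy: set 376 − 2p = 5p + 201 → p* = 25, q* = 326.
With a per-unit subsidy paid to consumers, each effectively pays p − 7, so demand becomes qd = 376 − 2(p − 7).
New equilibrium: consumers pay 20, suppliers receive 27, q = 336. (Wedge: pb − ps = −7.)
Quantity rises by |ΔQ| = |326 − 336| = 10.
DWL = ½ · t · |ΔQ| = ½ · 7 · 10 = 35.

Deadweight loss = 35 thousand.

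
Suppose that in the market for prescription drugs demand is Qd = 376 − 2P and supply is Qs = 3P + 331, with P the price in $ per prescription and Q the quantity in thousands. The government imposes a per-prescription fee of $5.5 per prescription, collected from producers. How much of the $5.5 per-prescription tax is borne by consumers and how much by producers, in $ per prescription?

Consumers bear $3.3 per prescription; producers bear $2.2 per prescription.

Without the tax, 376 − 2P = 3P + 331 gives 5P = 45, so P* = $9 and Q* = 358.
With the tax collected from producers, supply shifts: Qs = 3(P − 5.5) + 331.
New equilibrium: consumers pay $12.3, producers receive $6.8, Q = 351.4. (Wedge: Pb − Ps = 5.5.)
Burden on consumers: $3.3; on producers: $2.2. (They sum to $5.5.)
The less price-elastic side of the market bears the larger share of a per-unit tax.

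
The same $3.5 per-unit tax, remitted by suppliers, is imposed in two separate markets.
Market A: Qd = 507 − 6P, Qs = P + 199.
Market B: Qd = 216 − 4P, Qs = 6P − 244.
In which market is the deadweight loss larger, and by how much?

Market B, by $9.45.

Market A: pre-tax P* = $44, Q* = 243; post-tax Q = 240; deadweight loss = $5.25.
Market B: pre-tax P* = $46, Q* = 32; post-tax Q = 23.6; deadweight loss = $14.7.
Difference: $5.25 vs $14.7 → market B is larger by $9.45.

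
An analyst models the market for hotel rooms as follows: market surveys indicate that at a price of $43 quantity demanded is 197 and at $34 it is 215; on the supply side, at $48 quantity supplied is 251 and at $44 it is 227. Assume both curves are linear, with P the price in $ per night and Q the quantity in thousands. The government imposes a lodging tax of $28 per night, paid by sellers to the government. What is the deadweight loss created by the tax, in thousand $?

Demand slope: (215 − 197)/(34 − 43) = -2, so Qd = 283 − 2P.
Supply slope: (227 − 251)/(44 − 48) = 6, so Qs = 6P − 37.
Without the tax, 283 − 2P = 6P − 37 gives 8P = 320, so P* = $40 and Q* = 203.
With the tax collected from sellers, supply shifts: Qs = 6(P − 28) − 37.
New equilibrium: consumers pay $61, sellers receive $33, Q = 161. (Wedge: Pb − Ps = 28.)
Quantity falls by |ΔQ| = |203 − 161| = 42.
DWL = ½ · t · |ΔQ| = ½ · 28 · 42 = $588.

Deadweight loss = $588 thousand.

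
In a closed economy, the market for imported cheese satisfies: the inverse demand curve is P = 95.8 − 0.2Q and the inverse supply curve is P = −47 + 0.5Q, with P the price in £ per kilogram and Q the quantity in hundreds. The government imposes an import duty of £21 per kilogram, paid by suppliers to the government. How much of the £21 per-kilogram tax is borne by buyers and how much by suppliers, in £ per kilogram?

Inverting to Q(P) form: Qd = 479 − 5P; Qs = 2P + 94.
Before the tax: set 479 − 5P = 2P + 94 → P* = £55, Q* = 204.
With the tax collected from suppliers, supply shifts: Qs = 2(P − 21) + 94.
Solving gives Q = 174 with buyers paying £61 and suppliers receiving £40 (the £21 wedge).
Burden on buyers: £6; on suppliers: £15. (They sum to £21.)

Buyers bear £6 per kilogram; suppliers bear £15 per kilogram.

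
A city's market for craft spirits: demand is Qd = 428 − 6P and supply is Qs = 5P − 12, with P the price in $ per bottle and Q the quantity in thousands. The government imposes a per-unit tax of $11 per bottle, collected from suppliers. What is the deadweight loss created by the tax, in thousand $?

Before the tax: set 428 − 6P = 5P − 12 → P* = $40, Q* = 188.
With the tax collected from suppliers, supply shifts: Qs = 5(P − 11) − 12.
Solving gives Q = 158 with buyers paying $45 and suppliers receiving $34 (the $11 wedge).
Quantity falls by |ΔQ| = |188 − 158| = 30.
DWL = ½ · t · |ΔQ| = ½ · 11 · 30 = $165.

Deadweight loss = $165 thousand.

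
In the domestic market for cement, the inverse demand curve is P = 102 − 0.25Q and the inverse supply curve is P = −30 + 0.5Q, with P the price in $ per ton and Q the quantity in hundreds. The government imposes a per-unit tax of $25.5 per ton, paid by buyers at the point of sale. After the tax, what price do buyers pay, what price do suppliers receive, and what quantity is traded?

Buyers pay $66.5; suppliers receive $41; quantity = 142.

Inverting to Q(P) form: Qd = 408 − 4P; Qs = 2P + 60.
Before the tax: set 408 − 4P = 2P + 60 → P* = $58, Q* = 176.
With the tax collected from buyers, demand (in seller-price terms) shifts: Qd = 408 − 4(P + 25.5).
New equilibrium: buyers pay $66.5, suppliers receive $41, Q = 142. (Wedge: Pb − Ps = 25.5.)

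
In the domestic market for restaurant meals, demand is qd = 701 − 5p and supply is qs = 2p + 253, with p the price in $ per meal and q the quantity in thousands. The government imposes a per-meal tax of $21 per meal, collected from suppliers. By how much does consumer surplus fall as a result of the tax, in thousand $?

Consumer surplus falls by $2196 thousand.

Without the tax, 701 − 5p = 2p + 253 gives 7p = 448, so p* = $64 and q* = 381.
With the tax collected from suppliers, supply shifts: qs = 2(p − 21) + 253.
New equilibrium: buyers pay $70, suppliers receive $49, q = 351. (Wedge: pb − ps = 21.)
ΔCS is the trapezoid between Q = 351 and Q = 381 of height $6: ½ · (381 + 351) · 6 = $2196.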